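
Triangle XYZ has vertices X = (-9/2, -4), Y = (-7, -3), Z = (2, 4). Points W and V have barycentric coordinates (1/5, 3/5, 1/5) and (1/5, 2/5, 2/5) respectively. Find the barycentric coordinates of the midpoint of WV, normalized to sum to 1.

(1/5, 1/2, 3/10)

Since both coordinate triples sum to 1, the midpoint's barycentrics are the componentwise average.
(1/5+1/5)/2 = 1/5; similarly 1/2 and 3/10.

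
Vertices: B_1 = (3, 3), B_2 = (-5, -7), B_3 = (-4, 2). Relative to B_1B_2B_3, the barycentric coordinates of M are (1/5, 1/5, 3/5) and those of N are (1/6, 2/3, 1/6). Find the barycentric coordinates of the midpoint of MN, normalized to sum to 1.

(11/60, 13/30, 23/60)

Since both coordinate triples sum to 1, the midpoint's barycentrics are the componentwise average.
(1/5+1/6)/2 = 11/60; similarly 13/30 and 23/60.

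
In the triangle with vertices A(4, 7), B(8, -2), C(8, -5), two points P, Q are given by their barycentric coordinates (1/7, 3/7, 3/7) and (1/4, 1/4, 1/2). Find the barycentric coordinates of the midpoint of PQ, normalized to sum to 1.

Since both coordinate triples sum to 1, the midpoint's barycentrics are the componentwise average.
(1/7+1/4)/2 = 11/56; similarly 19/56 and 13/28.

(11/56, 19/56, 13/28)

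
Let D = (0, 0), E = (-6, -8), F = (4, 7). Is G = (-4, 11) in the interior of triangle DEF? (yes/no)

Barycentric coordinates of G: (-16, 36/5, 49/5).
The three coordinates are negative, positive, positive; a point is interior exactly when all three are positive.

no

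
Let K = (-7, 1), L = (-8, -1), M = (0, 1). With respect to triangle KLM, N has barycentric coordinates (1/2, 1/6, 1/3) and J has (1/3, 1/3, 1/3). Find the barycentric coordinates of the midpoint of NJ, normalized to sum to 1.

Since both coordinate triples sum to 1, the midpoint's barycentrics are the componentwise average.
(1/2+1/3)/2 = 5/12; similarly 1/4 and 1/3.

(5/12, 1/4, 1/3)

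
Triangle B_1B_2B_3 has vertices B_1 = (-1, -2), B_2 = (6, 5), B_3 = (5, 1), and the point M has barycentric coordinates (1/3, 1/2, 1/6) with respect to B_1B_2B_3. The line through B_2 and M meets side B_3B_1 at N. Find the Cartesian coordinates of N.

Line B_2M meets B_3B_1 where the B_2-coordinate vanishes; zeroing M's B_2-weight and renormalizing leaves B_3, B_1-weights 1/6 : 1/3 → (1/3, 2/3).
So N = (1/3)·B_3 + (2/3)·B_1 = (1, -1).

(1, -1)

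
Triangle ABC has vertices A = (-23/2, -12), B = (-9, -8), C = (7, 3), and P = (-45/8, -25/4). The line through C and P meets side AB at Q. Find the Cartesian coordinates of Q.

Barycentric coordinates of P with respect to ABC: (1/4, 1/2, 1/4).
On side AB the C-coordinate is zero; dropping P's C-weight 1/4 and renormalizing the remaining 1/4 : 1/2 gives weights 1/3, 2/3 on A, B.
Q = (1/3)·(-23/2, -12) + (2/3)·(-9, -8) = (-59/6, -28/3).

(-59/6, -28/3)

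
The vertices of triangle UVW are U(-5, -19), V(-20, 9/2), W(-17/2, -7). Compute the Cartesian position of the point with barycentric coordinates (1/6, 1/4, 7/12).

P = (1/6)·U + (1/4)·V + (7/12)·W.
x-coordinate: (1/6)·(-5) + (1/4)·(-20) + (7/12)·(-17/2) = -259/24.
y-coordinate: (1/6)·(-19) + (1/4)·(9/2) + (7/12)·(-7) = -49/8.

(-259/24, -49/8)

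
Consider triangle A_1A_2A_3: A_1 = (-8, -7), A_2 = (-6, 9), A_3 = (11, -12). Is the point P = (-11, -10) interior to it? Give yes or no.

Barycentric coordinates of P: (214/157, -36/157, -21/157).
The three coordinates are positive, negative, negative; a point is interior exactly when all three are positive.

no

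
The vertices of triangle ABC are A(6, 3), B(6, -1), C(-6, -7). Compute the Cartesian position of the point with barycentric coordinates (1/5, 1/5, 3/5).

(-6/5, -19/5)

P = (1/5)·A + (1/5)·B + (3/5)·C.
x-coordinate: (1/5)·6 + (1/5)·6 + (3/5)·(-6) = -6/5.
y-coordinate: (1/5)·3 + (1/5)·(-1) + (3/5)·(-7) = -19/5.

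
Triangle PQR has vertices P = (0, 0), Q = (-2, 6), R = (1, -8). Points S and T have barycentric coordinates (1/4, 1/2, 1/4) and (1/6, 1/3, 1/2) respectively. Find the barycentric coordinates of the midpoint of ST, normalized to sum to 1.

(5/24, 5/12, 3/8)

Since both coordinate triples sum to 1, the midpoint's barycentrics are the componentwise average.
(1/4+1/6)/2 = 5/24; similarly 5/12 and 3/8.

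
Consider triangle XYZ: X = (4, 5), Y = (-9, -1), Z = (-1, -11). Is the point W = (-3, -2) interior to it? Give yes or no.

Barycentric coordinates of W: (26/89, 77/178, 49/178).
The three coordinates are positive, positive, positive; a point is interior exactly when all three are positive.

yes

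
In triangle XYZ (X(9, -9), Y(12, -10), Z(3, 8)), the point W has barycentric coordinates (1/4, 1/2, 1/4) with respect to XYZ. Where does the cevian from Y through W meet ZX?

(6, -1/2)

Line YW meets ZX where the Y-coordinate vanishes; zeroing W's Y-weight and renormalizing leaves Z, X-weights 1/4 : 1/4 → (1/2, 1/2).
So V = (1/2)·Z + (1/2)·X = (6, -1/2).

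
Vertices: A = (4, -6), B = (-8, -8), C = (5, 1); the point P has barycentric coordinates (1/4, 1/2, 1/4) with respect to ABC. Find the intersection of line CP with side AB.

(-4, -22/3)

Line CP meets AB where the C-coordinate vanishes; zeroing P's C-weight and renormalizing leaves A, B-weights 1/4 : 1/2 → (1/3, 2/3).
So Q = (1/3)·A + (2/3)·B = (-4, -22/3).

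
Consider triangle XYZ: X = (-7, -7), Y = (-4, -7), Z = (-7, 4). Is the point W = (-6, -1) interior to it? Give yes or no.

yes

Barycentric coordinates of W: (4/33, 1/3, 6/11).
The three coordinates are positive, positive, positive; a point is interior exactly when all three are positive.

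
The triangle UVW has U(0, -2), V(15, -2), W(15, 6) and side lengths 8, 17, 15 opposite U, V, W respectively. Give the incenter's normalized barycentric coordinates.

(1/5, 17/40, 3/8)

The incenter has barycentric coordinates proportional to the opposite side lengths: (8 : 17 : 15).
Normalizing by 8+17+15 = 40 gives (1/5, 17/40, 3/8).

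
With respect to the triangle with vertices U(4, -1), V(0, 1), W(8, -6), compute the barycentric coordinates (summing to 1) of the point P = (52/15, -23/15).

Signed area of the reference triangle: [UVW] = ½·(4·(1−(-6)) + 0·(-6−(-1)) + 8·(-1−1)) = ½·(28 + 0 − 16) = 6.
[PVW] = ½·((52/15)·(1−(-6)) + 0·(-6−(-23/15)) + 8·(-23/15−1)) = ½·(364/15 + 0 − 304/15) = 2, so the U-coordinate is 2/6 = 1/3.
[UPW] = ½·(4·(-23/15−(-6)) + (52/15)·(-6−(-1)) + 8·(-1−(-23/15))) = ½·(268/15 − 52/3 + 64/15) = 12/5, so the V-coordinate is 2/5.
[UVP] = ½·(4·(1−(-23/15)) + 0·(-23/15−(-1)) + (52/15)·(-1−1)) = ½·(152/15 + 0 − 104/15) = 8/5, so the W-coordinate is 4/15.
Check: 1/3 + 2/5 + 4/15 = 1.

(1/3, 2/5, 4/15)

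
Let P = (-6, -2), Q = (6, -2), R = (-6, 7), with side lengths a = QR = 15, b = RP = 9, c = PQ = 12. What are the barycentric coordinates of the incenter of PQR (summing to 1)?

(5/12, 1/4, 1/3)

The incenter has barycentric coordinates proportional to the opposite side lengths: (15 : 9 : 12).
Normalizing by 15+9+12 = 36 gives (5/12, 1/4, 1/3).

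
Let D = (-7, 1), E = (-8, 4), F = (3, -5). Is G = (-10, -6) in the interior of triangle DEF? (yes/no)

Barycentric coordinates of G: (16/3, -11/3, -2/3).
The three coordinates are positive, negative, negative; a point is interior exactly when all three are positive.

no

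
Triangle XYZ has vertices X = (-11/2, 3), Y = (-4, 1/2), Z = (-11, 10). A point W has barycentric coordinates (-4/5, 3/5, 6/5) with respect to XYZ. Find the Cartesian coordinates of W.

W = (-4/5)·X + (3/5)·Y + (6/5)·Z.
x-coordinate: (-4/5)·(-11/2) + (3/5)·(-4) + (6/5)·(-11) = -56/5.
y-coordinate: (-4/5)·3 + (3/5)·(1/2) + (6/5)·10 = 99/10.

(-56/5, 99/10)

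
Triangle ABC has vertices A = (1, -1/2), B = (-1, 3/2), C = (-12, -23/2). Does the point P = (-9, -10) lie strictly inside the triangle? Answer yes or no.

no

Barycentric coordinates of P: (15/32, -9/32, 13/16).
The three coordinates are positive, negative, positive; a point is interior exactly when all three are positive.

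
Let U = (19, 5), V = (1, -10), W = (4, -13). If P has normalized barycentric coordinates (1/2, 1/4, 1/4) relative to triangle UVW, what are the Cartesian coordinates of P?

(43/4, -13/4)

P = (1/2)·U + (1/4)·V + (1/4)·W.
x-coordinate: (1/2)·19 + (1/4)·1 + (1/4)·4 = 43/4.
y-coordinate: (1/2)·5 + (1/4)·(-10) + (1/4)·(-13) = -13/4.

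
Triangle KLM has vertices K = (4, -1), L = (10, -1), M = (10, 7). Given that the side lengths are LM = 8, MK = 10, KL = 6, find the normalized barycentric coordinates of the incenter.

The incenter has barycentric coordinates proportional to the opposite side lengths: (8 : 10 : 6).
Normalizing by 8+10+6 = 24 gives (1/3, 5/12, 1/4).

(1/3, 5/12, 1/4)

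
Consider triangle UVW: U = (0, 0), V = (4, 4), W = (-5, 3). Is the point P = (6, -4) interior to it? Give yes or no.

no

Barycentric coordinates of P: (37/16, -1/16, -5/4).
The three coordinates are positive, negative, negative; a point is interior exactly when all three are positive.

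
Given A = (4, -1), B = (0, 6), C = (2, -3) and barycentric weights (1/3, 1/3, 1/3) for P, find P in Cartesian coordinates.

P = (1/3)·A + (1/3)·B + (1/3)·C.
x-coordinate: (1/3)·4 + (1/3)·0 + (1/3)·2 = 2.
y-coordinate: (1/3)·(-1) + (1/3)·6 + (1/3)·(-3) = 2/3.

(2, 2/3)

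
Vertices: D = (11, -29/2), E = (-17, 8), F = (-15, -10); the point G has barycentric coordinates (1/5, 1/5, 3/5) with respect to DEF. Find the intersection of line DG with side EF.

Line DG meets EF where the D-coordinate vanishes; zeroing G's D-weight and renormalizing leaves E, F-weights 1/5 : 3/5 → (1/4, 3/4).
So H = (1/4)·E + (3/4)·F = (-31/2, -11/2).

(-31/2, -11/2)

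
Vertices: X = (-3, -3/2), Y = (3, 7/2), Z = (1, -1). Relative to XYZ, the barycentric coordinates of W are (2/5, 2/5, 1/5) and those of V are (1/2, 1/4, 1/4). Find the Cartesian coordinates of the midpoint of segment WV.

(-3/20, 19/80)

Barycentric coordinates of the midpoint are the average: (9/20, 13/40, 9/40).
Converting: (9/20)·X + (13/40)·Y + (9/40)·Z = (-3/20, 19/80).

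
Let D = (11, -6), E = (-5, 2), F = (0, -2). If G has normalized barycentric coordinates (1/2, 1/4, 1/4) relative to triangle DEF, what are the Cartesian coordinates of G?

(17/4, -3)

G = (1/2)·D + (1/4)·E + (1/4)·F.
x-coordinate: (1/2)·11 + (1/4)·(-5) + (1/4)·0 = 17/4.
y-coordinate: (1/2)·(-6) + (1/4)·2 + (1/4)·(-2) = -3.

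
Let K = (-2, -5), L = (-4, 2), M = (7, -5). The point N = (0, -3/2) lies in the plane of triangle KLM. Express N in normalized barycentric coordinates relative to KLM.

Signed area of the reference triangle: [KLM] = ½·((-2)·(2−(-5)) + (-4)·(-5−(-5)) + 7·(-5−2)) = ½·(-14 + 0 − 49) = -63/2.
[NLM] = ½·(0·(2−(-5)) + (-4)·(-5−(-3/2)) + 7·(-3/2−2)) = ½·(0 + 14 − 49/2) = -21/4, so the K-coordinate is (-21/4)/(-63/2) = 1/6.
[KNM] = ½·((-2)·(-3/2−(-5)) + 0·(-5−(-5)) + 7·(-5−(-3/2))) = ½·(-7 + 0 − 49/2) = -63/4, so the L-coordinate is 1/2.
[KLN] = ½·((-2)·(2−(-3/2)) + (-4)·(-3/2−(-5)) + 0·(-5−2)) = ½·(-7 − 14 + 0) = -21/2, so the M-coordinate is 1/3.
Check: 1/6 + 1/2 + 1/3 = 1.

(1/6, 1/2, 1/3)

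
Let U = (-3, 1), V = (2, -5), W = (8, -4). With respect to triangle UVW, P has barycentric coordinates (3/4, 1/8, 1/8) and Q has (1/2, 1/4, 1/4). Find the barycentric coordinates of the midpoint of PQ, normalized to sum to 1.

(5/8, 3/16, 3/16)

Since both coordinate triples sum to 1, the midpoint's barycentrics are the componentwise average.
(3/4+1/2)/2 = 5/8; similarly 3/16 and 3/16.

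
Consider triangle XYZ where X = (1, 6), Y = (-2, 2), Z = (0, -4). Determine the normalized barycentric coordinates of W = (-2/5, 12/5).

(2/5, 2/5, 1/5)

Signed area of the reference triangle: [XYZ] = ½·(1·(2−(-4)) + (-2)·(-4−6) + 0·(6−2)) = ½·(6 + 20 + 0) = 13.
[WYZ] = ½·((-2/5)·(2−(-4)) + (-2)·(-4−(12/5)) + 0·(12/5−2)) = ½·(-12/5 + 64/5 + 0) = 26/5, so the X-coordinate is (26/5)/13 = 2/5.
[XWZ] = ½·(1·(12/5−(-4)) + (-2/5)·(-4−6) + 0·(6−(12/5))) = ½·(32/5 + 4 + 0) = 26/5, so the Y-coordinate is 2/5.
[XYW] = ½·(1·(2−(12/5)) + (-2)·(12/5−6) + (-2/5)·(6−2)) = ½·(-2/5 + 36/5 − 8/5) = 13/5, so the Z-coordinate is 1/5.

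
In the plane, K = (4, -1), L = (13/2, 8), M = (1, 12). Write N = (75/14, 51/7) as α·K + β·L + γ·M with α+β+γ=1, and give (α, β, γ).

(1/7, 5/7, 1/7)

Signed area of the reference triangle: [KLM] = ½·(4·(8−12) + (13/2)·(12−(-1)) + 1·(-1−8)) = ½·(-16 + 169/2 − 9) = 119/4.
[NLM] = ½·((75/14)·(8−12) + (13/2)·(12−(51/7)) + 1·(51/7−8)) = ½·(-150/7 + 429/14 − 5/7) = 17/4, so the K-coordinate is (17/4)/(119/4) = 1/7.
[KNM] = ½·(4·(51/7−12) + (75/14)·(12−(-1)) + 1·(-1−(51/7))) = ½·(-132/7 + 975/14 − 58/7) = 85/4, so the L-coordinate is 5/7.
[KLN] = ½·(4·(8−(51/7)) + (13/2)·(51/7−(-1)) + (75/14)·(-1−8)) = ½·(20/7 + 377/7 − 675/14) = 17/4, so the M-coordinate is 1/7.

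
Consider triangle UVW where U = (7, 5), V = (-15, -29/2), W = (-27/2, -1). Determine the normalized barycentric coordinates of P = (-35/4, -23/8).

Signed area of the reference triangle: [UVW] = ½·(7·(-29/2−(-1)) + (-15)·(-1−5) + (-27/2)·(5−(-29/2))) = ½·(-189/2 + 90 − 1053/4) = -1071/8.
[PVW] = ½·((-35/4)·(-29/2−(-1)) + (-15)·(-1−(-23/8)) + (-27/2)·(-23/8−(-29/2))) = ½·(945/8 − 225/8 − 2511/16) = -1071/32, so the U-coordinate is (-1071/32)/(-1071/8) = 1/4.
[UPW] = ½·(7·(-23/8−(-1)) + (-35/4)·(-1−5) + (-27/2)·(5−(-23/8))) = ½·(-105/8 + 105/2 − 1701/16) = -1071/32, so the V-coordinate is 1/4.
[UVP] = ½·(7·(-29/2−(-23/8)) + (-15)·(-23/8−5) + (-35/4)·(5−(-29/2))) = ½·(-651/8 + 945/8 − 1365/8) = -1071/16, so the W-coordinate is 1/2.
Check: 1/4 + 1/4 + 1/2 = 1.

(1/4, 1/4, 1/2)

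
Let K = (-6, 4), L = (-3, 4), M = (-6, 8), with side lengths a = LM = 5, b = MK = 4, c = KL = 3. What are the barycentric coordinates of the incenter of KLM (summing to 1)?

The incenter has barycentric coordinates proportional to the opposite side lengths: (5 : 4 : 3).
Normalizing by 5+4+3 = 12 gives (5/12, 1/3, 1/4).

(5/12, 1/3, 1/4)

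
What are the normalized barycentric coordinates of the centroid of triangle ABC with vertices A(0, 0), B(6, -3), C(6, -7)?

(1/3, 1/3, 1/3)

The centroid is the average of the vertices, so each weight is 1/3.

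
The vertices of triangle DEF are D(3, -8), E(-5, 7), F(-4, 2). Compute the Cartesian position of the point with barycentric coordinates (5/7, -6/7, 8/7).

G = (5/7)·D + (-6/7)·E + (8/7)·F.
x-coordinate: (5/7)·3 + (-6/7)·(-5) + (8/7)·(-4) = 13/7.
y-coordinate: (5/7)·(-8) + (-6/7)·7 + (8/7)·2 = -66/7.

(13/7, -66/7)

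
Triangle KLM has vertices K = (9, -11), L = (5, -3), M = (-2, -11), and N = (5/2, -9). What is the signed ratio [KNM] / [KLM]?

[KLM] = ½·(9·(-3−(-11)) + 5·(-11−(-11)) + (-2)·(-11−(-3))) = ½·(72 + 0 + 16) = 44.
[KNM] = ½·(9·(-9−(-11)) + (5/2)·(-11−(-11)) + (-2)·(-11−(-9))) = ½·(18 + 0 + 4) = 11, so the ratio is 11/44 = 1/4.

1/4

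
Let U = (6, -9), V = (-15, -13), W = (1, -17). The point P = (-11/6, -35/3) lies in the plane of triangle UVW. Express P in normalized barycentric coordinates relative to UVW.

Signed area of the reference triangle: [UVW] = ½·(6·(-13−(-17)) + (-15)·(-17−(-9)) + 1·(-9−(-13))) = ½·(24 + 120 + 4) = 74.
[PVW] = ½·((-11/6)·(-13−(-17)) + (-15)·(-17−(-35/3)) + 1·(-35/3−(-13))) = ½·(-22/3 + 80 + 4/3) = 37, so the U-coordinate is 37/74 = 1/2.
[UPW] = ½·(6·(-35/3−(-17)) + (-11/6)·(-17−(-9)) + 1·(-9−(-35/3))) = ½·(32 + 44/3 + 8/3) = 74/3, so the V-coordinate is 1/3.
[UVP] = ½·(6·(-13−(-35/3)) + (-15)·(-35/3−(-9)) + (-11/6)·(-9−(-13))) = ½·(-8 + 40 − 22/3) = 37/3, so the W-coordinate is 1/6.
Check: 1/2 + 1/3 + 1/6 = 1.

(1/2, 1/3, 1/6)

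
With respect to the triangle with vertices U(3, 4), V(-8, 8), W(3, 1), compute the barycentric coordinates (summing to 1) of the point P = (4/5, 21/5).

Signed area of the reference triangle: [UVW] = ½·(3·(8−1) + (-8)·(1−4) + 3·(4−8)) = ½·(21 + 24 − 12) = 33/2.
[PVW] = ½·((4/5)·(8−1) + (-8)·(1−(21/5)) + 3·(21/5−8)) = ½·(28/5 + 128/5 − 57/5) = 99/10, so the U-coordinate is (99/10)/(33/2) = 3/5.
[UPW] = ½·(3·(21/5−1) + (4/5)·(1−4) + 3·(4−(21/5))) = ½·(48/5 − 12/5 − 3/5) = 33/10, so the V-coordinate is 1/5.
[UVP] = ½·(3·(8−(21/5)) + (-8)·(21/5−4) + (4/5)·(4−8)) = ½·(57/5 − 8/5 − 16/5) = 33/10, so the W-coordinate is 1/5.

(3/5, 1/5, 1/5)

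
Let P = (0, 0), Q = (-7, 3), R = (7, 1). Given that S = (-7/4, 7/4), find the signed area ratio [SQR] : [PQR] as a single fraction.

[PQR] = ½·(0·(3−1) + (-7)·(1−0) + 7·(0−3)) = ½·(0 − 7 − 21) = -14.
[SQR] = ½·((-7/4)·(3−1) + (-7)·(1−(7/4)) + 7·(7/4−3)) = ½·(-7/2 + 21/4 − 35/4) = -7/2, so the ratio is (-7/2)/(-14) = 1/4.

1/4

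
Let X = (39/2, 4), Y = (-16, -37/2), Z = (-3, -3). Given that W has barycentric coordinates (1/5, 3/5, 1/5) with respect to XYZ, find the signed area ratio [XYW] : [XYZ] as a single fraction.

The signed ratio [XYW]/[XYZ] equals the barycentric coordinate of W at vertex Z, which is 1/5.

1/5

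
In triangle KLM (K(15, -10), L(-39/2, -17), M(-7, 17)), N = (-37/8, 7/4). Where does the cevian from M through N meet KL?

Barycentric coordinates of N with respect to KLM: (1/4, 1/4, 1/2).
On side KL the M-coordinate is zero; dropping N's M-weight 1/2 and renormalizing the remaining 1/4 : 1/4 gives weights 1/2, 1/2 on K, L.
J = (1/2)·(15, -10) + (1/2)·(-39/2, -17) = (-9/4, -27/2).

(-9/4, -27/2)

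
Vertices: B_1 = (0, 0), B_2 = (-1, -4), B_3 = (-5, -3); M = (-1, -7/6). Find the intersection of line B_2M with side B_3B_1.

Barycentric coordinates of M with respect to B_1B_2B_3: (2/3, 1/6, 1/6).
On side B_3B_1 the B_2-coordinate is zero; dropping M's B_2-weight 1/6 and renormalizing the remaining 1/6 : 2/3 gives weights 1/5, 4/5 on B_3, B_1.
N = (1/5)·(-5, -3) + (4/5)·(0, 0) = (-1, -3/5).

(-1, -3/5)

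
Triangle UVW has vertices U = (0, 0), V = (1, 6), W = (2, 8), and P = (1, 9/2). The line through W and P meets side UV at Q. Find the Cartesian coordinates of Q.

(2/5, 12/5)

Barycentric coordinates of P with respect to UVW: (3/8, 1/4, 3/8).
On side UV the W-coordinate is zero; dropping P's W-weight 3/8 and renormalizing the remaining 3/8 : 1/4 gives weights 3/5, 2/5 on U, V.
Q = (3/5)·(0, 0) + (2/5)·(1, 6) = (2/5, 12/5).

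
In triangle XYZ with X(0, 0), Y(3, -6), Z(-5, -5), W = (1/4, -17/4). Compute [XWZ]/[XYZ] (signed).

[XYZ] = ½·(0·(-6−(-5)) + 3·(-5−0) + (-5)·(0−(-6))) = ½·(0 − 15 − 30) = -45/2.
[XWZ] = ½·(0·(-17/4−(-5)) + (1/4)·(-5−0) + (-5)·(0−(-17/4))) = ½·(0 − 5/4 − 85/4) = -45/4, so the ratio is (-45/4)/(-45/2) = 1/2.

1/2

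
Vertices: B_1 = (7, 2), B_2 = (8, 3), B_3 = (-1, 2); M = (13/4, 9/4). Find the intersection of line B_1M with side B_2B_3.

(2, 7/3)

Barycentric coordinates of M with respect to B_1B_2B_3: (1/4, 1/4, 1/2).
On side B_2B_3 the B_1-coordinate is zero; dropping M's B_1-weight 1/4 and renormalizing the remaining 1/4 : 1/2 gives weights 1/3, 2/3 on B_2, B_3.
N = (1/3)·(8, 3) + (2/3)·(-1, 2) = (2, 7/3).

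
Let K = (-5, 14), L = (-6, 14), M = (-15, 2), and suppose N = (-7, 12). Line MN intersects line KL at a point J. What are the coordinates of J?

(-27/5, 14)

Barycentric coordinates of N with respect to KLM: (1/2, 1/3, 1/6).
On side KL the M-coordinate is zero; dropping N's M-weight 1/6 and renormalizing the remaining 1/2 : 1/3 gives weights 3/5, 2/5 on K, L.
J = (3/5)·(-5, 14) + (2/5)·(-6, 14) = (-27/5, 14).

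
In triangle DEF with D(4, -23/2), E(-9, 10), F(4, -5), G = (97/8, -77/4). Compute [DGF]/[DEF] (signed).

-5/8

[DEF] = ½·(4·(10−(-5)) + (-9)·(-5−(-23/2)) + 4·(-23/2−10)) = ½·(60 − 117/2 − 86) = -169/4.
[DGF] = ½·(4·(-77/4−(-5)) + (97/8)·(-5−(-23/2)) + 4·(-23/2−(-77/4))) = ½·(-57 + 1261/16 + 31) = 845/32, so the ratio is (845/32)/(-169/4) = -5/8.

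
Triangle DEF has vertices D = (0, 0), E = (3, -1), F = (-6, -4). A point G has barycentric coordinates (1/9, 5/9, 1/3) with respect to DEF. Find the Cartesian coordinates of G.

G = (1/9)·D + (5/9)·E + (1/3)·F.
x-coordinate: (1/9)·0 + (5/9)·3 + (1/3)·(-6) = -1/3.
y-coordinate: (1/9)·0 + (5/9)·(-1) + (1/3)·(-4) = -17/9.

(-1/3, -17/9)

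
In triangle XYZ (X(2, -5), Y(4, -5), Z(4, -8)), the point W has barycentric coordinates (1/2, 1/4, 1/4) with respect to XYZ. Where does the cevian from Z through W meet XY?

(8/3, -5)

Line ZW meets XY where the Z-coordinate vanishes; zeroing W's Z-weight and renormalizing leaves X, Y-weights 1/2 : 1/4 → (2/3, 1/3).
So V = (2/3)·X + (1/3)·Y = (8/3, -5).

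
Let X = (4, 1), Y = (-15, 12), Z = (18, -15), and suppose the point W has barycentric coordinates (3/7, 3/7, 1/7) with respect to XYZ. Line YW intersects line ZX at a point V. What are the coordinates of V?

Line YW meets ZX where the Y-coordinate vanishes; zeroing W's Y-weight and renormalizing leaves Z, X-weights 1/7 : 3/7 → (1/4, 3/4).
So V = (1/4)·Z + (3/4)·X = (15/2, -3).

(15/2, -3)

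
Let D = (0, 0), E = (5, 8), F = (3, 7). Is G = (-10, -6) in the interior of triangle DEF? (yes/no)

Barycentric coordinates of G: (13/11, -52/11, 50/11).
The three coordinates are positive, negative, positive; a point is interior exactly when all three are positive.

no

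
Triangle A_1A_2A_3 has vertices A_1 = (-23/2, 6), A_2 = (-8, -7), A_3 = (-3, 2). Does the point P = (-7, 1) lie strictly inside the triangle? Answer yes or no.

yes

Barycentric coordinates of P: (62/193, 49/193, 82/193).
The three coordinates are positive, positive, positive; a point is interior exactly when all three are positive.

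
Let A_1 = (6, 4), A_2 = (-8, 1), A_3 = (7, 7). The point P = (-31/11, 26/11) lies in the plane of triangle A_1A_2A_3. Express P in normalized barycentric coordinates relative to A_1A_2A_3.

(3/11, 7/11, 1/11)

Signed area of the reference triangle: [A_1A_2A_3] = ½·(6·(1−7) + (-8)·(7−4) + 7·(4−1)) = ½·(-36 − 24 + 21) = -39/2.
[PA_2A_3] = ½·((-31/11)·(1−7) + (-8)·(7−(26/11)) + 7·(26/11−1)) = ½·(186/11 − 408/11 + 105/11) = -117/22, so the A_1-coordinate is (-117/22)/(-39/2) = 3/11.
[A_1PA_3] = ½·(6·(26/11−7) + (-31/11)·(7−4) + 7·(4−(26/11))) = ½·(-306/11 − 93/11 + 126/11) = -273/22, so the A_2-coordinate is 7/11.
[A_1A_2P] = ½·(6·(1−(26/11)) + (-8)·(26/11−4) + (-31/11)·(4−1)) = ½·(-90/11 + 144/11 − 93/11) = -39/22, so the A_3-coordinate is 1/11.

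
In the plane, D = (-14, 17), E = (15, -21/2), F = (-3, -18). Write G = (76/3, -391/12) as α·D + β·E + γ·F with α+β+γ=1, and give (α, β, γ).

(-2/3, 7/6, 1/2)

Signed area of the reference triangle: [DEF] = ½·((-14)·(-21/2−(-18)) + 15·(-18−17) + (-3)·(17−(-21/2))) = ½·(-105 − 525 − 165/2) = -1425/4.
[GEF] = ½·((76/3)·(-21/2−(-18)) + 15·(-18−(-391/12)) + (-3)·(-391/12−(-21/2))) = ½·(190 + 875/4 + 265/4) = 475/2, so the D-coordinate is (475/2)/(-1425/4) = -2/3.
[DGF] = ½·((-14)·(-391/12−(-18)) + (76/3)·(-18−17) + (-3)·(17−(-391/12))) = ½·(1225/6 − 2660/3 − 595/4) = -3325/8, so the E-coordinate is 7/6.
[DEG] = ½·((-14)·(-21/2−(-391/12)) + 15·(-391/12−17) + (76/3)·(17−(-21/2))) = ½·(-1855/6 − 2975/4 + 2090/3) = -1425/8, so the F-coordinate is 1/2.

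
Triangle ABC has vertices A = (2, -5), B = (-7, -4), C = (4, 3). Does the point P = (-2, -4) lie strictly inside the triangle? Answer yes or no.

yes

Barycentric coordinates of P: (35/74, 17/37, 5/74).
The three coordinates are positive, positive, positive; a point is interior exactly when all three are positive.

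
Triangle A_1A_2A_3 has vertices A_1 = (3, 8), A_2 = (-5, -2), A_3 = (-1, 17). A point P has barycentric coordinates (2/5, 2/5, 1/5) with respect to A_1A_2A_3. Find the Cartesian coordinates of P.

P = (2/5)·A_1 + (2/5)·A_2 + (1/5)·A_3.
x-coordinate: (2/5)·3 + (2/5)·(-5) + (1/5)·(-1) = -1.
y-coordinate: (2/5)·8 + (2/5)·(-2) + (1/5)·17 = 29/5.

(-1, 29/5)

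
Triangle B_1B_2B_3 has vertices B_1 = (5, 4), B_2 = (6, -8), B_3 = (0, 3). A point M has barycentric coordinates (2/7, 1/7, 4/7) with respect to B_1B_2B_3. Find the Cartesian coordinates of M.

M = (2/7)·B_1 + (1/7)·B_2 + (4/7)·B_3.
x-coordinate: (2/7)·5 + (1/7)·6 + (4/7)·0 = 16/7.
y-coordinate: (2/7)·4 + (1/7)·(-8) + (4/7)·3 = 12/7.

(16/7, 12/7)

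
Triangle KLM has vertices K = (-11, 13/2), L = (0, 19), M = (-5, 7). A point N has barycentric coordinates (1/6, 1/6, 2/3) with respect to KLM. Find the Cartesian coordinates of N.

(-31/6, 107/12)

N = (1/6)·K + (1/6)·L + (2/3)·M.
x-coordinate: (1/6)·(-11) + (1/6)·0 + (2/3)·(-5) = -31/6.
y-coordinate: (1/6)·(13/2) + (1/6)·19 + (2/3)·7 = 107/12.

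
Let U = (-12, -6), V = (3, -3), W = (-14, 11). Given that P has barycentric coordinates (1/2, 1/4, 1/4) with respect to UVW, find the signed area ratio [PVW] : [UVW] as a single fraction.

1/2

The signed ratio [PVW]/[UVW] equals the barycentric coordinate of P at vertex U, which is 1/2.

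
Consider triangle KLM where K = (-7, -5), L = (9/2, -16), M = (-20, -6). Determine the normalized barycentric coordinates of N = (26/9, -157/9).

Signed area of the reference triangle: [KLM] = ½·((-7)·(-16−(-6)) + (9/2)·(-6−(-5)) + (-20)·(-5−(-16))) = ½·(70 − 9/2 − 220) = -309/4.
[NLM] = ½·((26/9)·(-16−(-6)) + (9/2)·(-6−(-157/9)) + (-20)·(-157/9−(-16))) = ½·(-260/9 + 103/2 + 260/9) = 103/4, so the K-coordinate is (103/4)/(-309/4) = -1/3.
[KNM] = ½·((-7)·(-157/9−(-6)) + (26/9)·(-6−(-5)) + (-20)·(-5−(-157/9))) = ½·(721/9 − 26/9 − 2240/9) = -515/6, so the L-coordinate is 10/9.
[KLN] = ½·((-7)·(-16−(-157/9)) + (9/2)·(-157/9−(-5)) + (26/9)·(-5−(-16))) = ½·(-91/9 − 56 + 286/9) = -103/6, so the M-coordinate is 2/9.

(-1/3, 10/9, 2/9)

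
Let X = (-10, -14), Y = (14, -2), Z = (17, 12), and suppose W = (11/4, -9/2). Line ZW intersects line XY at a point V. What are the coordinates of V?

(-2, -10)

Barycentric coordinates of W with respect to XYZ: (1/2, 1/4, 1/4).
On side XY the Z-coordinate is zero; dropping W's Z-weight 1/4 and renormalizing the remaining 1/2 : 1/4 gives weights 2/3, 1/3 on X, Y.
V = (2/3)·(-10, -14) + (1/3)·(14, -2) = (-2, -10).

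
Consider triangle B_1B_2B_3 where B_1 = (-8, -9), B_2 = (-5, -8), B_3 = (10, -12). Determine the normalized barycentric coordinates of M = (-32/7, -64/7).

Signed area of the reference triangle: [B_1B_2B_3] = ½·((-8)·(-8−(-12)) + (-5)·(-12−(-9)) + 10·(-9−(-8))) = ½·(-32 + 15 − 10) = -27/2.
[MB_2B_3] = ½·((-32/7)·(-8−(-12)) + (-5)·(-12−(-64/7)) + 10·(-64/7−(-8))) = ½·(-128/7 + 100/7 − 80/7) = -54/7, so the B_1-coordinate is (-54/7)/(-27/2) = 4/7.
[B_1MB_3] = ½·((-8)·(-64/7−(-12)) + (-32/7)·(-12−(-9)) + 10·(-9−(-64/7))) = ½·(-160/7 + 96/7 + 10/7) = -27/7, so the B_2-coordinate is 2/7.
[B_1B_2M] = ½·((-8)·(-8−(-64/7)) + (-5)·(-64/7−(-9)) + (-32/7)·(-9−(-8))) = ½·(-64/7 + 5/7 + 32/7) = -27/14, so the B_3-coordinate is 1/7.

(4/7, 2/7, 1/7)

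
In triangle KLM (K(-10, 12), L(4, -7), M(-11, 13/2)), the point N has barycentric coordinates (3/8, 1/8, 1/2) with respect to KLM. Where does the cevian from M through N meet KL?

Line MN meets KL where the M-coordinate vanishes; zeroing N's M-weight and renormalizing leaves K, L-weights 3/8 : 1/8 → (3/4, 1/4).
So J = (3/4)·K + (1/4)·L = (-13/2, 29/4).

(-13/2, 29/4)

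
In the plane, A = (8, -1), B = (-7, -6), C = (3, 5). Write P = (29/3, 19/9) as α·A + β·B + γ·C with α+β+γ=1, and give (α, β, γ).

Signed area of the reference triangle: [ABC] = ½·(8·(-6−5) + (-7)·(5−(-1)) + 3·(-1−(-6))) = ½·(-88 − 42 + 15) = -115/2.
[PBC] = ½·((29/3)·(-6−5) + (-7)·(5−(19/9)) + 3·(19/9−(-6))) = ½·(-319/3 − 182/9 + 73/3) = -460/9, so the A-coordinate is (-460/9)/(-115/2) = 8/9.
[APC] = ½·(8·(19/9−5) + (29/3)·(5−(-1)) + 3·(-1−(19/9))) = ½·(-208/9 + 58 − 28/3) = 115/9, so the B-coordinate is -2/9.
[ABP] = ½·(8·(-6−(19/9)) + (-7)·(19/9−(-1)) + (29/3)·(-1−(-6))) = ½·(-584/9 − 196/9 + 145/3) = -115/6, so the C-coordinate is 1/3.

(8/9, -2/9, 1/3)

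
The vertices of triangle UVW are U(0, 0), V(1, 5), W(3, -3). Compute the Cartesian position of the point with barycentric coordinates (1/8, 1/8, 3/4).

(19/8, -13/8)

P = (1/8)·U + (1/8)·V + (3/4)·W.
x-coordinate: (1/8)·0 + (1/8)·1 + (3/4)·3 = 19/8.
y-coordinate: (1/8)·0 + (1/8)·5 + (3/4)·(-3) = -13/8.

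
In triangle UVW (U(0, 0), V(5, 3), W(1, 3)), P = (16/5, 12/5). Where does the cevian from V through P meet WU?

(1/2, 3/2)

Barycentric coordinates of P with respect to UVW: (1/5, 3/5, 1/5).
On side WU the V-coordinate is zero; dropping P's V-weight 3/5 and renormalizing the remaining 1/5 : 1/5 gives weights 1/2, 1/2 on W, U.
Q = (1/2)·(1, 3) + (1/2)·(0, 0) = (1/2, 3/2).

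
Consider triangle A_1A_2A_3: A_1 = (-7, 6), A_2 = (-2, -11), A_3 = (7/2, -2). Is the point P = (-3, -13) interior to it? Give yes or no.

no

Barycentric coordinates of P: (-4/277, 335/277, -54/277).
The three coordinates are negative, positive, negative; a point is interior exactly when all three are positive.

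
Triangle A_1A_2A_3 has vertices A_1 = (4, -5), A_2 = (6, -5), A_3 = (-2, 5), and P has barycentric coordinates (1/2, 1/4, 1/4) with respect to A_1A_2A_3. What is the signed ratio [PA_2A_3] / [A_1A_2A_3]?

The signed ratio [PA_2A_3]/[A_1A_2A_3] equals the barycentric coordinate of P at vertex A_1, which is 1/2.

1/2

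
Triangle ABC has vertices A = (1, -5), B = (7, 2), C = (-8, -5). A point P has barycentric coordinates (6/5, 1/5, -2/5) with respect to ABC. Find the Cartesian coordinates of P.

(29/5, -18/5)

P = (6/5)·A + (1/5)·B + (-2/5)·C.
x-coordinate: (6/5)·1 + (1/5)·7 + (-2/5)·(-8) = 29/5.
y-coordinate: (6/5)·(-5) + (1/5)·2 + (-2/5)·(-5) = -18/5.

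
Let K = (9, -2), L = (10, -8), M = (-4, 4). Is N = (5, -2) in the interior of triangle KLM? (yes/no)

Barycentric coordinates of N: (1/3, 1/3, 1/3).
The three coordinates are positive, positive, positive; a point is interior exactly when all three are positive.

yes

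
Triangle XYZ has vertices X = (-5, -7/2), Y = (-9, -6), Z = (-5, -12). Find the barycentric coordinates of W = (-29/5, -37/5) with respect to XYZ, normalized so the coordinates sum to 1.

Signed area of the reference triangle: [XYZ] = ½·((-5)·(-6−(-12)) + (-9)·(-12−(-7/2)) + (-5)·(-7/2−(-6))) = ½·(-30 + 153/2 − 25/2) = 17.
[WYZ] = ½·((-29/5)·(-6−(-12)) + (-9)·(-12−(-37/5)) + (-5)·(-37/5−(-6))) = ½·(-174/5 + 207/5 + 7) = 34/5, so the X-coordinate is (34/5)/17 = 2/5.
[XWZ] = ½·((-5)·(-37/5−(-12)) + (-29/5)·(-12−(-7/2)) + (-5)·(-7/2−(-37/5))) = ½·(-23 + 493/10 − 39/2) = 17/5, so the Y-coordinate is 1/5.
[XYW] = ½·((-5)·(-6−(-37/5)) + (-9)·(-37/5−(-7/2)) + (-29/5)·(-7/2−(-6))) = ½·(-7 + 351/10 − 29/2) = 34/5, so the Z-coordinate is 2/5.
Check: 2/5 + 1/5 + 2/5 = 1.

(2/5, 1/5, 2/5)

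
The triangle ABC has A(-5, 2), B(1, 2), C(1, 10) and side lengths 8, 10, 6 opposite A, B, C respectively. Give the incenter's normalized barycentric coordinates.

The incenter has barycentric coordinates proportional to the opposite side lengths: (8 : 10 : 6).
Normalizing by 8+10+6 = 24 gives (1/3, 5/12, 1/4).

(1/3, 5/12, 1/4)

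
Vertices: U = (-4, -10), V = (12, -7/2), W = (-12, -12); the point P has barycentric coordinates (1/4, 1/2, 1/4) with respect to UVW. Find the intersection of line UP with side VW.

Line UP meets VW where the U-coordinate vanishes; zeroing P's U-weight and renormalizing leaves V, W-weights 1/2 : 1/4 → (2/3, 1/3).
So Q = (2/3)·V + (1/3)·W = (4, -19/3).

(4, -19/3)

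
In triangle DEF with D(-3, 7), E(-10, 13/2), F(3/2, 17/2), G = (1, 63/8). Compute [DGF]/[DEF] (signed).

-1/4

[DEF] = ½·((-3)·(13/2−(17/2)) + (-10)·(17/2−7) + (3/2)·(7−(13/2))) = ½·(6 − 15 + 3/4) = -33/8.
[DGF] = ½·((-3)·(63/8−(17/2)) + 1·(17/2−7) + (3/2)·(7−(63/8))) = ½·(15/8 + 3/2 − 21/16) = 33/32, so the ratio is (33/32)/(-33/8) = -1/4.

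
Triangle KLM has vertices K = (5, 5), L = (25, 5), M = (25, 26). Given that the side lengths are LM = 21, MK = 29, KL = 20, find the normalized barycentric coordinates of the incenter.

(3/10, 29/70, 2/7)

The incenter has barycentric coordinates proportional to the opposite side lengths: (21 : 29 : 20).
Normalizing by 21+29+20 = 70 gives (3/10, 29/70, 2/7).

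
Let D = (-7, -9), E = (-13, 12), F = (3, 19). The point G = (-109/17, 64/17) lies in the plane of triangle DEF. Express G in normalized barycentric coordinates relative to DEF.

(8/17, 5/17, 4/17)

Signed area of the reference triangle: [DEF] = ½·((-7)·(12−19) + (-13)·(19−(-9)) + 3·(-9−12)) = ½·(49 − 364 − 63) = -189.
[GEF] = ½·((-109/17)·(12−19) + (-13)·(19−(64/17)) + 3·(64/17−12)) = ½·(763/17 − 3367/17 − 420/17) = -1512/17, so the D-coordinate is (-1512/17)/(-189) = 8/17.
[DGF] = ½·((-7)·(64/17−19) + (-109/17)·(19−(-9)) + 3·(-9−(64/17))) = ½·(1813/17 − 3052/17 − 651/17) = -945/17, so the E-coordinate is 5/17.
[DEG] = ½·((-7)·(12−(64/17)) + (-13)·(64/17−(-9)) + (-109/17)·(-9−12)) = ½·(-980/17 − 2821/17 + 2289/17) = -756/17, so the F-coordinate is 4/17.
Check: 8/17 + 5/17 + 4/17 = 1.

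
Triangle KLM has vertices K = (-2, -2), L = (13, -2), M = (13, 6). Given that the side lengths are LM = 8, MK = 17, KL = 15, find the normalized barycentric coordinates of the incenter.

The incenter has barycentric coordinates proportional to the opposite side lengths: (8 : 17 : 15).
Normalizing by 8+17+15 = 40 gives (1/5, 17/40, 3/8).

(1/5, 17/40, 3/8)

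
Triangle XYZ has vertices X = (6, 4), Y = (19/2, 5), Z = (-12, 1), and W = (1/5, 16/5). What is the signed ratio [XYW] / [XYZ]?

[XYZ] = ½·(6·(5−1) + (19/2)·(1−4) + (-12)·(4−5)) = ½·(24 − 57/2 + 12) = 15/4.
[XYW] = ½·(6·(5−(16/5)) + (19/2)·(16/5−4) + (1/5)·(4−5)) = ½·(54/5 − 38/5 − 1/5) = 3/2, so the ratio is (3/2)/(15/4) = 2/5.

2/5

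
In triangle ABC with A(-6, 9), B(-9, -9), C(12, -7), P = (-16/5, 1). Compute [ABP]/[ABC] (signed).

[ABC] = ½·((-6)·(-9−(-7)) + (-9)·(-7−9) + 12·(9−(-9))) = ½·(12 + 144 + 216) = 186.
[ABP] = ½·((-6)·(-9−1) + (-9)·(1−9) + (-16/5)·(9−(-9))) = ½·(60 + 72 − 288/5) = 186/5, so the ratio is (186/5)/186 = 1/5.

1/5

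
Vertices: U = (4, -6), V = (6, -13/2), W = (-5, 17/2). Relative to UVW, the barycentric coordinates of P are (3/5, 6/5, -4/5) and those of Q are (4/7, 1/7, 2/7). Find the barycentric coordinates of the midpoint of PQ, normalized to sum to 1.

(41/70, 47/70, -9/35)

Since both coordinate triples sum to 1, the midpoint's barycentrics are the componentwise average.
(3/5+4/7)/2 = 41/70; similarly 47/70 and -9/35.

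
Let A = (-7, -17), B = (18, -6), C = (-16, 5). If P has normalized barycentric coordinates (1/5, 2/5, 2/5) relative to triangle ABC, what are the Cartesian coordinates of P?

(-3/5, -19/5)

P = (1/5)·A + (2/5)·B + (2/5)·C.
x-coordinate: (1/5)·(-7) + (2/5)·18 + (2/5)·(-16) = -3/5.
y-coordinate: (1/5)·(-17) + (2/5)·(-6) + (2/5)·5 = -19/5.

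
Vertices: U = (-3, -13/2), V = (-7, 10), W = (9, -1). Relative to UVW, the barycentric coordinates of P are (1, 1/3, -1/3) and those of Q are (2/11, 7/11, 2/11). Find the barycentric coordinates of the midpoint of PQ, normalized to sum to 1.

(13/22, 16/33, -5/66)

Since both coordinate triples sum to 1, the midpoint's barycentrics are the componentwise average.
(1+2/11)/2 = 13/22; similarly 16/33 and -5/66.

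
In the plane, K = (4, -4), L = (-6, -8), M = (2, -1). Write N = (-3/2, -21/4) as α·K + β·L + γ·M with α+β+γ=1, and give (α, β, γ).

Signed area of the reference triangle: [KLM] = ½·(4·(-8−(-1)) + (-6)·(-1−(-4)) + 2·(-4−(-8))) = ½·(-28 − 18 + 8) = -19.
[NLM] = ½·((-3/2)·(-8−(-1)) + (-6)·(-1−(-21/4)) + 2·(-21/4−(-8))) = ½·(21/2 − 51/2 + 11/2) = -19/4, so the K-coordinate is (-19/4)/(-19) = 1/4.
[KNM] = ½·(4·(-21/4−(-1)) + (-3/2)·(-1−(-4)) + 2·(-4−(-21/4))) = ½·(-17 − 9/2 + 5/2) = -19/2, so the L-coordinate is 1/2.
[KLN] = ½·(4·(-8−(-21/4)) + (-6)·(-21/4−(-4)) + (-3/2)·(-4−(-8))) = ½·(-11 + 15/2 − 6) = -19/4, so the M-coordinate is 1/4.
Check: 1/4 + 1/2 + 1/4 = 1.

(1/4, 1/2, 1/4)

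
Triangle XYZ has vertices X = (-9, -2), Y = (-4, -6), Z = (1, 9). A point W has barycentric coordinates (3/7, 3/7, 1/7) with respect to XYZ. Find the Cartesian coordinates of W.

W = (3/7)·X + (3/7)·Y + (1/7)·Z.
x-coordinate: (3/7)·(-9) + (3/7)·(-4) + (1/7)·1 = -38/7.
y-coordinate: (3/7)·(-2) + (3/7)·(-6) + (1/7)·9 = -15/7.

(-38/7, -15/7)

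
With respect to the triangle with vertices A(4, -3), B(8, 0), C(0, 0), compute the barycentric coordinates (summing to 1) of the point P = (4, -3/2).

(1/2, 1/4, 1/4)

Signed area of the reference triangle: [ABC] = ½·(4·(0−0) + 8·(0−(-3)) + 0·(-3−0)) = ½·(0 + 24 + 0) = 12.
[PBC] = ½·(4·(0−0) + 8·(0−(-3/2)) + 0·(-3/2−0)) = ½·(0 + 12 + 0) = 6, so the A-coordinate is 6/12 = 1/2.
[APC] = ½·(4·(-3/2−0) + 4·(0−(-3)) + 0·(-3−(-3/2))) = ½·(-6 + 12 + 0) = 3, so the B-coordinate is 1/4.
[ABP] = ½·(4·(0−(-3/2)) + 8·(-3/2−(-3)) + 4·(-3−0)) = ½·(6 + 12 − 12) = 3, so the C-coordinate is 1/4.
Check: 1/2 + 1/4 + 1/4 = 1.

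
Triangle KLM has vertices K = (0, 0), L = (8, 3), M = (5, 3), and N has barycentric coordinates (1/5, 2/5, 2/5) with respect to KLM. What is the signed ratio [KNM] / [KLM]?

The signed ratio [KNM]/[KLM] equals the barycentric coordinate of N at vertex L, which is 2/5.

2/5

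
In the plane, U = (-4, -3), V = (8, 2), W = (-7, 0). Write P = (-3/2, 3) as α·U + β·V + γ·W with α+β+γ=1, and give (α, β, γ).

(-2/3, 1/2, 7/6)

Signed area of the reference triangle: [UVW] = ½·((-4)·(2−0) + 8·(0−(-3)) + (-7)·(-3−2)) = ½·(-8 + 24 + 35) = 51/2.
[PVW] = ½·((-3/2)·(2−0) + 8·(0−3) + (-7)·(3−2)) = ½·(-3 − 24 − 7) = -17, so the U-coordinate is (-17)/(51/2) = -2/3.
[UPW] = ½·((-4)·(3−0) + (-3/2)·(0−(-3)) + (-7)·(-3−3)) = ½·(-12 − 9/2 + 42) = 51/4, so the V-coordinate is 1/2.
[UVP] = ½·((-4)·(2−3) + 8·(3−(-3)) + (-3/2)·(-3−2)) = ½·(4 + 48 + 15/2) = 119/4, so the W-coordinate is 7/6.
Check: -2/3 + 1/2 + 7/6 = 1.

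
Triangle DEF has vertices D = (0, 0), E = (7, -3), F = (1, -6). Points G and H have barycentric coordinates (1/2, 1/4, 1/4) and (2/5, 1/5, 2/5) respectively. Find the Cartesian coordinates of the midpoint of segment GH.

Barycentric coordinates of the midpoint are the average: (9/20, 9/40, 13/40).
Converting: (9/20)·D + (9/40)·E + (13/40)·F = (19/10, -21/8).

(19/10, -21/8)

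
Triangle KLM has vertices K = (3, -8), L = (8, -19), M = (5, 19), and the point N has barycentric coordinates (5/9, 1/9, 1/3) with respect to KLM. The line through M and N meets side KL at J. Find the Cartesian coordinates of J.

Line MN meets KL where the M-coordinate vanishes; zeroing N's M-weight and renormalizing leaves K, L-weights 5/9 : 1/9 → (5/6, 1/6).
So J = (5/6)·K + (1/6)·L = (23/6, -59/6).

(23/6, -59/6)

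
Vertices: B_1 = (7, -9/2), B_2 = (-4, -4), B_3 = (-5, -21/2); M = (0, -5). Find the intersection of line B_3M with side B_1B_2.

(5/7, -59/14)

Barycentric coordinates of M with respect to B_1B_2B_3: (3/8, 1/2, 1/8).
On side B_1B_2 the B_3-coordinate is zero; dropping M's B_3-weight 1/8 and renormalizing the remaining 3/8 : 1/2 gives weights 3/7, 4/7 on B_1, B_2.
N = (3/7)·(7, -9/2) + (4/7)·(-4, -4) = (5/7, -59/14).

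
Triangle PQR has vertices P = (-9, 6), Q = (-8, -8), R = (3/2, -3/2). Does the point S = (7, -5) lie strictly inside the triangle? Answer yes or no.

Barycentric coordinates of S: (-46/93, -1/31, 142/93).
The three coordinates are negative, negative, positive; a point is interior exactly when all three are positive.

no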